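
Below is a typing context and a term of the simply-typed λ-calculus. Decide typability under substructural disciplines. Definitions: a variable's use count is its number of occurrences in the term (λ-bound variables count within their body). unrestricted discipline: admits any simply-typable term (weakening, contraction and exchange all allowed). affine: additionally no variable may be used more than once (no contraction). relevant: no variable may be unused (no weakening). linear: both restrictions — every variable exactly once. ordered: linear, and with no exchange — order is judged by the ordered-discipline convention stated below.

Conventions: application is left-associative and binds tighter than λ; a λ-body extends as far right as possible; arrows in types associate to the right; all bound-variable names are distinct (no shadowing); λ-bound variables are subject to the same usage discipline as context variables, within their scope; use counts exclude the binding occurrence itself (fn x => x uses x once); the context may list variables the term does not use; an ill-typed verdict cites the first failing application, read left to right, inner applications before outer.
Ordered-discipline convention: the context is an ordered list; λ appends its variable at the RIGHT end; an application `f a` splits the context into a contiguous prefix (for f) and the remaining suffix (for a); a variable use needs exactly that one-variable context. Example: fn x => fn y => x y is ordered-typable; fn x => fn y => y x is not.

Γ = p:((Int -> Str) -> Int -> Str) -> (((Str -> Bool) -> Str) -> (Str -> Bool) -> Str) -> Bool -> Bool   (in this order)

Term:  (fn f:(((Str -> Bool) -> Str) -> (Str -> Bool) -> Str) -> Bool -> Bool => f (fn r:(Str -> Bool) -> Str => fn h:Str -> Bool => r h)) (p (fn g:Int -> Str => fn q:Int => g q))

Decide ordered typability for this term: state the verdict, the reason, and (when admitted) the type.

yes — one use each (p, f, r, h, g, q); ordered split holds; term : Bool -> Bool
counts: p: 1, f (bound): 1, r (bound): 1, h (bound): 1, g (bound): 1, q (bound): 1
use order (left to right): f, r, h, p, g, q
typing: ✓ — Bool -> Bool
all disciplines: ordered ✓, linear ✓, affine ✓, relevant ✓, unrestricted ✓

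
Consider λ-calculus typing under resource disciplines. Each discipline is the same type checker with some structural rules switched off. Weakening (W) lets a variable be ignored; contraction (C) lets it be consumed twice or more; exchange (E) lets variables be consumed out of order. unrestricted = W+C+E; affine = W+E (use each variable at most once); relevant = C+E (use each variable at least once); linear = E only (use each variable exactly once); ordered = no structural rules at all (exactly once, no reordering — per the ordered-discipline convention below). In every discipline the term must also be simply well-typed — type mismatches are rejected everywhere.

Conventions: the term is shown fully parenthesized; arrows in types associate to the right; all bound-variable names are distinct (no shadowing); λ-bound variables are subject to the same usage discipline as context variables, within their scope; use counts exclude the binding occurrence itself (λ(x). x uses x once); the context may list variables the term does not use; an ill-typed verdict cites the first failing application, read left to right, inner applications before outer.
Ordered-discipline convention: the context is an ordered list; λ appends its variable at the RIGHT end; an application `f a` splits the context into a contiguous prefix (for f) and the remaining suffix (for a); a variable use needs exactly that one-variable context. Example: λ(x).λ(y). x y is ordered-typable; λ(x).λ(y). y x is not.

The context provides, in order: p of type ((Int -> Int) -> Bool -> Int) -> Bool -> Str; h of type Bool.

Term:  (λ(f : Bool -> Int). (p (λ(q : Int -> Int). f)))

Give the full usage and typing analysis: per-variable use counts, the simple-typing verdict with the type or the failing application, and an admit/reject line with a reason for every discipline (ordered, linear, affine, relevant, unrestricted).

use counts: p: 1, h: 0, f (bound): 1, q (bound): 0
left-to-right use order: p, f
typing: well-typed at (Bool -> Int) -> Bool -> Str
ordered: ✗, h, q never used (weakening)
linear: ✗, h, q never used (weakening)
affine: ✓, none of p, h, f, q used more than once
relevant: ✗, h, q never used (weakening)
unrestricted: ✓, type-checks ((Bool -> Int) -> Bool -> Str) and nothing is barred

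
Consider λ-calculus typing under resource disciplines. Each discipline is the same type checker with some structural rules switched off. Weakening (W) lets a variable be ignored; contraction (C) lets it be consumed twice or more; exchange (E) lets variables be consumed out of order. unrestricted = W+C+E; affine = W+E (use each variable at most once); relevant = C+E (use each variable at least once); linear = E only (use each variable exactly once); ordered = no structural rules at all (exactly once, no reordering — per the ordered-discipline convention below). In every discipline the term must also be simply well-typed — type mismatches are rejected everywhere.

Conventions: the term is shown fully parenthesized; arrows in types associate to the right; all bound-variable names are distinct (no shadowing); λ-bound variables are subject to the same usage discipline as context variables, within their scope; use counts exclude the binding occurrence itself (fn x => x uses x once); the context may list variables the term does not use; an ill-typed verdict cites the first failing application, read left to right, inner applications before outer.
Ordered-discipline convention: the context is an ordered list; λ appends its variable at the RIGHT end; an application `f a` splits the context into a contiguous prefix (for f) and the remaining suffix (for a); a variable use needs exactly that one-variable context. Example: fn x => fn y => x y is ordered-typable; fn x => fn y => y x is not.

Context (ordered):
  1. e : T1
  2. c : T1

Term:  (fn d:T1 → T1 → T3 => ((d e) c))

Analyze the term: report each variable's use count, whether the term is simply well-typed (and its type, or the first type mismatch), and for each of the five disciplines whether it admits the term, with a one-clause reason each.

usage: e ×1; c ×1; d (bound) ×1
order of uses: d, e, c
typing: well-typed — term : (T1 → T1 → T3) → T3
ordered: ✗ — use order d, e, c needs exchange
linear: ✓ — single use per variable (e, c, d)
affine: ✓ — at most one use each (e, c, d)
relevant: ✓ — every one of e, c, d appears
unrestricted: ✓ — type-checks ((T1 → T1 → T3) → T3) and nothing is barred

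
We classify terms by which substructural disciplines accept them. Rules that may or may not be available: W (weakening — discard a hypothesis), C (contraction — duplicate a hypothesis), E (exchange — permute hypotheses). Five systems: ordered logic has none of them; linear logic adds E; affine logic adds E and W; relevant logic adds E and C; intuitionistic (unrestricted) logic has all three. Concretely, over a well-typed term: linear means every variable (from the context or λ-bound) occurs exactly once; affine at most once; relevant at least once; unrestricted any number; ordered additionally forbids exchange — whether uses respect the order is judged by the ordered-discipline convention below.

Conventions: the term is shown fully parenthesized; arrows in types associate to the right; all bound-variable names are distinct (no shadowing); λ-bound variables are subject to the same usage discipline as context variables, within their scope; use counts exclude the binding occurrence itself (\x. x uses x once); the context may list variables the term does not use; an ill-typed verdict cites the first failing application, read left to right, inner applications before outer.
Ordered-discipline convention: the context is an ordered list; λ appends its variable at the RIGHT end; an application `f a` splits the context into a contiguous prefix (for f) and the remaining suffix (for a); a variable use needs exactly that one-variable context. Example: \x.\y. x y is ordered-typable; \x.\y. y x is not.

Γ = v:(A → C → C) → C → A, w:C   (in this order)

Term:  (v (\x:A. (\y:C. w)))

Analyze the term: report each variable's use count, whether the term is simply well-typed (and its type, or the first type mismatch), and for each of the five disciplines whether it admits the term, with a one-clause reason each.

usage: v: 1×; w: 1×; x [bound]: 0×; y [bound]: 0×
left-to-right use order: v, w
typing: ✓ — C → A
ordered: ✗ — unused: x, y — weakening required
linear: ✗ — unused: x, y — weakening required
affine: ✓ — v, w, x, y: no repeats, contraction unneeded
relevant: ✗ — unused: x, y — weakening required
unrestricted: ✓ — typability at C → A is all that's needed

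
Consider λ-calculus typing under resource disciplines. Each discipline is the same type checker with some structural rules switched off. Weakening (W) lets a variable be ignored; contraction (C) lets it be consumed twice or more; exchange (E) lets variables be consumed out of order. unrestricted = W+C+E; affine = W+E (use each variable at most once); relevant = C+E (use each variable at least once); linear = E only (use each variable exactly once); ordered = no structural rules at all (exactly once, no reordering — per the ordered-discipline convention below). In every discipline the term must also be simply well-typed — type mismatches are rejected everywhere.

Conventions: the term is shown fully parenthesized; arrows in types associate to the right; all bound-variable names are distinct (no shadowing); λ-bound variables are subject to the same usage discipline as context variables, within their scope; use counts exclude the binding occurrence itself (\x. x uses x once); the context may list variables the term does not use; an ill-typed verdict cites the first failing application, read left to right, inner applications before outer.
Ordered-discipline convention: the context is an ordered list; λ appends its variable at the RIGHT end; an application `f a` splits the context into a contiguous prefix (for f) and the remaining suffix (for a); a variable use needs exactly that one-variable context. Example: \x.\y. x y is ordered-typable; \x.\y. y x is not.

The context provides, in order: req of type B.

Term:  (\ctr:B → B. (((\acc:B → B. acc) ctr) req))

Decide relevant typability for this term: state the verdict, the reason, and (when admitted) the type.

yes — req, ctr, acc: all used, weakening unneeded; term : (B → B) → B
usage: req: 1; ctr (bound): 1; acc (bound): 1
use order (left to right): acc, ctr, req
typing: well-typed at (B → B) → B
per-discipline verdicts: ordered ✗, linear ✓, affine ✓, relevant ✓, unrestricted ✓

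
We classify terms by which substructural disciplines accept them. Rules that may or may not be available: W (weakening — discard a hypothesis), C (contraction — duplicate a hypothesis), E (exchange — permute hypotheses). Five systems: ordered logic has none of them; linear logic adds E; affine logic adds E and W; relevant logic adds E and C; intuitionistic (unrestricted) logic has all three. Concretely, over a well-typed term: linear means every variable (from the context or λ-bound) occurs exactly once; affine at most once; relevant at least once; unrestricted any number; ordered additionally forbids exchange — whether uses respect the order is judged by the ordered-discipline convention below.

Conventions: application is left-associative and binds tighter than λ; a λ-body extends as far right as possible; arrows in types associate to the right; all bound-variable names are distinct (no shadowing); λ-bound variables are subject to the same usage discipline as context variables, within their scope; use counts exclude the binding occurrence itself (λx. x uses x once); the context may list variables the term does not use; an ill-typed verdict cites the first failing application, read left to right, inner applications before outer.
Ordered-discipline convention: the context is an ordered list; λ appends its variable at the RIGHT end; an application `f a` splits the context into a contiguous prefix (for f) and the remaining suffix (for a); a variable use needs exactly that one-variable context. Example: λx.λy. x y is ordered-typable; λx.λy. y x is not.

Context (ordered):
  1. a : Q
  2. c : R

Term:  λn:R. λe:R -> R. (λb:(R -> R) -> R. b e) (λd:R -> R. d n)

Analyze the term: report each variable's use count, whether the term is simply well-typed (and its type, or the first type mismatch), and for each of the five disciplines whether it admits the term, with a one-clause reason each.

counts: a=0, c=0, n [bound]=1, e [bound]=1, b [bound]=1, d [bound]=1
left-to-right use order: b, e, d, n
typing: well-typed — term : R -> (R -> R) -> R
ordered: ✗, a, c left unused
linear: ✗, a, c left unused
affine: ✓, none of a, c, n, e, b, d used more than once
relevant: ✗, a, c left unused
unrestricted: ✓, typability at R -> (R -> R) -> R is all that's needed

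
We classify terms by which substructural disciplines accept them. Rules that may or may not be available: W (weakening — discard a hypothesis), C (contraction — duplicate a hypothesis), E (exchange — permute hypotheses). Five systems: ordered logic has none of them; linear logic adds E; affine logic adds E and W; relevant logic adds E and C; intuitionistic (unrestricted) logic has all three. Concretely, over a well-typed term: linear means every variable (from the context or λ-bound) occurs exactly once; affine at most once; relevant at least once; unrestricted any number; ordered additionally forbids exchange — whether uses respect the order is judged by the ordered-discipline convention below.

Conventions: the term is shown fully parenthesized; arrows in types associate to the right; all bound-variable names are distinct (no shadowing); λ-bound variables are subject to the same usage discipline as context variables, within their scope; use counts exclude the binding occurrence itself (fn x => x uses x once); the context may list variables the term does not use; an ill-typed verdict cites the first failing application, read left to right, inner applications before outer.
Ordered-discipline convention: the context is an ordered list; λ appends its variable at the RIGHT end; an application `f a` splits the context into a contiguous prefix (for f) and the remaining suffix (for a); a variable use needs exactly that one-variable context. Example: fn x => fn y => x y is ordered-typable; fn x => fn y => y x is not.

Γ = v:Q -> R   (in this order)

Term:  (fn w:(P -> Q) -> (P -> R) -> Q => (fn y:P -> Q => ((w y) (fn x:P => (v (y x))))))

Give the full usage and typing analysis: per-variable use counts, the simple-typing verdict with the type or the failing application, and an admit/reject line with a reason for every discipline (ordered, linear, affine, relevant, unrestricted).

usage: v ×1, w [bound] ×1, y [bound] ×2, x [bound] ×1
uses in reading order: w, y, v, y, x
typing: well-typed at ((P -> Q) -> (P -> R) -> Q) -> (P -> Q) -> Q
ordered: ✗ — repeated use of y ×2
linear: ✗ — repeated use of y ×2
affine: ✗ — repeated use of y ×2
relevant: ✓ — every one of v, w, y, x appears
unrestricted: ✓ — type-checks (((P -> Q) -> (P -> R) -> Q) -> (P -> Q) -> Q) and nothing is barred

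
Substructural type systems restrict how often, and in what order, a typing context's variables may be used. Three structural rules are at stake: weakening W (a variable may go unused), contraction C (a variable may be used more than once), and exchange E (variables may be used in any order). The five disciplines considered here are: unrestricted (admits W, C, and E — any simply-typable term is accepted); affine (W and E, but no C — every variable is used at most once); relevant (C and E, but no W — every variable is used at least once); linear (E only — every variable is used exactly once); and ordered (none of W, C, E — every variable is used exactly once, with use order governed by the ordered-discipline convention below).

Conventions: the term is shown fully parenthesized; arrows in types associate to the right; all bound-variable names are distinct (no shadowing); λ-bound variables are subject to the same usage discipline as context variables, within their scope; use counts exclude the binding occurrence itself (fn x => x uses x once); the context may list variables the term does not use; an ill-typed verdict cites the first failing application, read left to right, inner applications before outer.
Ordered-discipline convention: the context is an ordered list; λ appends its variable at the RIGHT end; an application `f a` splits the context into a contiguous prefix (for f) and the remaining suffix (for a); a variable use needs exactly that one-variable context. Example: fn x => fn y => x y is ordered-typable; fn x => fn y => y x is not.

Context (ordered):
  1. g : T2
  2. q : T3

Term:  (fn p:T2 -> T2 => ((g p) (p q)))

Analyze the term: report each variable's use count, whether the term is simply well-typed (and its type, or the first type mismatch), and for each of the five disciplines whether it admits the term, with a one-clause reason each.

variable uses: g=1; q=1; p (λ-bound)=2
use order (left to right): g, p, p, q
typing: ill-typed: non-function type T2 applied to an argument
ordered ✗ (a type mismatch blocks all five)
linear ✗ (the type mismatch rejects it)
affine ✗ (not simply typable)
relevant ✗ (fails simple typing)
unrestricted ✗ (a type mismatch blocks all five)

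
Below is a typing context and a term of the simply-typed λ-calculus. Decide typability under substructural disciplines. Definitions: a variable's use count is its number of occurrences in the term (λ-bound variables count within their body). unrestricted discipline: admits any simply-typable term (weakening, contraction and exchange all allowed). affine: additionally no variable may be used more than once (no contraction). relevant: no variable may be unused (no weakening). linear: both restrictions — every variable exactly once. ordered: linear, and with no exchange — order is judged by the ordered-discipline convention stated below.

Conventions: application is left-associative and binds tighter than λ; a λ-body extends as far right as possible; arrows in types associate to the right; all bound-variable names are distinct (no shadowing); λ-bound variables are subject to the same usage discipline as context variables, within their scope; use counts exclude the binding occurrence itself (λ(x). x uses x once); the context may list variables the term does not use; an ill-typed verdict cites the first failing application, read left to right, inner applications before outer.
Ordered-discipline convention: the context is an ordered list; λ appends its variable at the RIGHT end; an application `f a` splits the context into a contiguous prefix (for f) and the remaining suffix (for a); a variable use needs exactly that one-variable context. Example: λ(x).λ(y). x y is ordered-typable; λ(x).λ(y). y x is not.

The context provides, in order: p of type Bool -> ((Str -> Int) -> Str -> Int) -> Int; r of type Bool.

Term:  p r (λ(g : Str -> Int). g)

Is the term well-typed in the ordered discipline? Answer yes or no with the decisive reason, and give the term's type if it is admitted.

yes — p, r, g: once each, no exchange needed; term : Int
usage: p=1; r=1; g (λ-bound)=1
use order (left to right): p, r, g
typing: the term checks, with type Int
all disciplines: ordered ✓ | linear ✓ | affine ✓ | relevant ✓ | unrestricted ✓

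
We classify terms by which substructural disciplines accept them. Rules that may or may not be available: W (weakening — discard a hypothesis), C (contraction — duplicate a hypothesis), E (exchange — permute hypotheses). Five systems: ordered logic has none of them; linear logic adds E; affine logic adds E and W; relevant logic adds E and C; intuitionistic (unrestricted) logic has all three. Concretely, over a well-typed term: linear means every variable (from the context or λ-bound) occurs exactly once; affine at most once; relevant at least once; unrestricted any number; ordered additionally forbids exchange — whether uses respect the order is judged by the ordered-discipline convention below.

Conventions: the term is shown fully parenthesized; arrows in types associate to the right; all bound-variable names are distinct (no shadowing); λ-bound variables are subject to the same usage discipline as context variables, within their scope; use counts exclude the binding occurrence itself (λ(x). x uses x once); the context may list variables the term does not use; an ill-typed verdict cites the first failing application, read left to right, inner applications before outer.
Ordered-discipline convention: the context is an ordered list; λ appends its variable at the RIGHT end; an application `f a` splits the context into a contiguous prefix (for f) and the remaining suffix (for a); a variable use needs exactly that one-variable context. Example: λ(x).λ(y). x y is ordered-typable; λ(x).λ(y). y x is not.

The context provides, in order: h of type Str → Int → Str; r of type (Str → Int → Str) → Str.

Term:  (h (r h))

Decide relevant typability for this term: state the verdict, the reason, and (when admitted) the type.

yes — at least one use each (h, r); term : Int → Str
usage: h: 2×; r: 1×
left-to-right use order: h, r, h
typing: well-typed — term : Int → Str
summary: ordered ✗ | linear ✗ | affine ✗ | relevant ✓ | unrestricted ✓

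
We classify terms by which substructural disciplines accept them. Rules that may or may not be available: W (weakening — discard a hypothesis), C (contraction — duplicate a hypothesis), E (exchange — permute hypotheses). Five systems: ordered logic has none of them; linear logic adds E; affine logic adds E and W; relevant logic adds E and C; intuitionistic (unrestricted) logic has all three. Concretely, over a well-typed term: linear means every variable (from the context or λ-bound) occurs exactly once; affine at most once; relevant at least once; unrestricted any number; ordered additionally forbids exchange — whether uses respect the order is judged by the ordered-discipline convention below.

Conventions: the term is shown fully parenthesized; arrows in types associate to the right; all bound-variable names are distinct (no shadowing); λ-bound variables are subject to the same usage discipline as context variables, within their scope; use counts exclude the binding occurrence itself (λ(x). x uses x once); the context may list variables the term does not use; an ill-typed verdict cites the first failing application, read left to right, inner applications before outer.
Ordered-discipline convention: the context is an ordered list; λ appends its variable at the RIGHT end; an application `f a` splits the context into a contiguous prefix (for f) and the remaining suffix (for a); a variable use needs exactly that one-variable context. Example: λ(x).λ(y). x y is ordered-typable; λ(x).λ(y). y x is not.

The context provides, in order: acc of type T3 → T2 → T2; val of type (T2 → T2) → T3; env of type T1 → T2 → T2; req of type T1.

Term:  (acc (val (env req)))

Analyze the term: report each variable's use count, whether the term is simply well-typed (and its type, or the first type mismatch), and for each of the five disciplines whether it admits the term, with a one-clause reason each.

counts: acc: 1×, val: 1×, env: 1×, req: 1×
use order (left to right): acc, val, env, req
typing: the term checks, with type T2 → T2
ordered ✓ (single-use (acc, val, env, req), ordered derivation ok)
linear ✓ (single use per variable (acc, val, env, req))
affine ✓ (acc, val, env, req: no repeats, contraction unneeded)
relevant ✓ (none of acc, val, env, req goes unused)
unrestricted ✓ (simply typable at T2 → T2; W, C, E all held)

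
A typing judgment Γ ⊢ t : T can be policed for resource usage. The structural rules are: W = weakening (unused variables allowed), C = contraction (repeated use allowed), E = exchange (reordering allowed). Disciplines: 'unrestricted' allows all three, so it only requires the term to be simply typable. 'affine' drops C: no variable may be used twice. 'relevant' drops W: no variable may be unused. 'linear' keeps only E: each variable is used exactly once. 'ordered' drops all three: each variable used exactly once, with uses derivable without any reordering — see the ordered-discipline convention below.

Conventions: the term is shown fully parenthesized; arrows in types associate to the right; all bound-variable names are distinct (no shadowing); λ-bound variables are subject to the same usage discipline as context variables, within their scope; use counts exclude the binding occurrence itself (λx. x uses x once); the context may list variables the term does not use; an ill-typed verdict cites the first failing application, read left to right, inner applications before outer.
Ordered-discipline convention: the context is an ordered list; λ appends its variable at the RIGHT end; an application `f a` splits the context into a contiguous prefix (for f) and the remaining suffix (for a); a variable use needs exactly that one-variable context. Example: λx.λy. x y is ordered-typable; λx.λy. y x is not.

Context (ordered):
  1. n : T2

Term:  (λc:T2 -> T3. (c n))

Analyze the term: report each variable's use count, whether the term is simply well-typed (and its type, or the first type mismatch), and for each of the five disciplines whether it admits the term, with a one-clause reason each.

usage: n=1; c [bound]=1
order of uses: c, n
typing: well-typed at (T2 -> T3) -> T3
ordered: ✗, no contiguous prefix/suffix split fits c, n
linear: ✓, each of n, c used exactly once
affine: ✓, none of n, c used more than once
relevant: ✓, none of n, c goes unused
unrestricted: ✓, well-typed at (T2 -> T3) -> T3; no restrictions here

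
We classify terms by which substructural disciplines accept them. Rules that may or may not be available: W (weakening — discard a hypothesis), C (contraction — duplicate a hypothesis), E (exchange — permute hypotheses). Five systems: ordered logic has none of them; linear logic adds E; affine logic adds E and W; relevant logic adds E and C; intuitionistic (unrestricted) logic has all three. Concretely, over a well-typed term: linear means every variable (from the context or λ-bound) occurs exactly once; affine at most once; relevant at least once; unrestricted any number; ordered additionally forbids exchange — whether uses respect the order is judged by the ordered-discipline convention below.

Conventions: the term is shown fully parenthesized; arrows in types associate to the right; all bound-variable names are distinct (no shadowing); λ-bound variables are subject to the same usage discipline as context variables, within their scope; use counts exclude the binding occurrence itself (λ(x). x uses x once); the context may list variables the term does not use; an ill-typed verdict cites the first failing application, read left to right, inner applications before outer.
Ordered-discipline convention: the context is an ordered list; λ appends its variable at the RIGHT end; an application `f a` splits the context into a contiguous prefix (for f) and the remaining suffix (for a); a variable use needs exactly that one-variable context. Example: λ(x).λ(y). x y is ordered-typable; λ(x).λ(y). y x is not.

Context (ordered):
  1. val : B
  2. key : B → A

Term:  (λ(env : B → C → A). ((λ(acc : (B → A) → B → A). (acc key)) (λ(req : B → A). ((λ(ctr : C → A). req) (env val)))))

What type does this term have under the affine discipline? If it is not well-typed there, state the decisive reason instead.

term : (B → C → A) → B → A
counts: val=1, key=1, env (λ-bound)=1, acc (λ-bound)=1, req (λ-bound)=1, ctr (λ-bound)=0
uses in reading order: acc, key, req, env, val
typing: ✓ — (B → C → A) → B → A
across the five disciplines: ordered ✗ · linear ✗ · affine ✓ · relevant ✗ · unrestricted ✓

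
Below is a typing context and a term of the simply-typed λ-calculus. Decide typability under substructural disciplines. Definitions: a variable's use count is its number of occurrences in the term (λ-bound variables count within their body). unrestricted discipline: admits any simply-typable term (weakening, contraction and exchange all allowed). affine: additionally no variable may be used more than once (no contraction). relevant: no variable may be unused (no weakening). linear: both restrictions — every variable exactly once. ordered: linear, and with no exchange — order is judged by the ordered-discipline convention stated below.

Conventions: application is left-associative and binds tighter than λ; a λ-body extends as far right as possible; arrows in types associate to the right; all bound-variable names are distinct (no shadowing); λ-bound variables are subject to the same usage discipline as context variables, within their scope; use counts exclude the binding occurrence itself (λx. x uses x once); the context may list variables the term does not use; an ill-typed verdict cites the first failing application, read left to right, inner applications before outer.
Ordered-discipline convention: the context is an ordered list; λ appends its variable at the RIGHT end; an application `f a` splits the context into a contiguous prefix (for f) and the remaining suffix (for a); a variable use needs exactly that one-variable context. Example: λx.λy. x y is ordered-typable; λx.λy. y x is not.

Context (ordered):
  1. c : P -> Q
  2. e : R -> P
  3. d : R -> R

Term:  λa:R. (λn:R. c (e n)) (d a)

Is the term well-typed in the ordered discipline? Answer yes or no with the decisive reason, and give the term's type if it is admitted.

yes — c, e, d, a, n once each; derivable with no W/C/E; term : R -> Q
counts: c=1; e=1; d=1; a [bound]=1; n [bound]=1
use order (left to right): c, e, n, d, a
typing: the term checks, with type R -> Q
all disciplines: ordered ✓ | linear ✓ | affine ✓ | relevant ✓ | unrestricted ✓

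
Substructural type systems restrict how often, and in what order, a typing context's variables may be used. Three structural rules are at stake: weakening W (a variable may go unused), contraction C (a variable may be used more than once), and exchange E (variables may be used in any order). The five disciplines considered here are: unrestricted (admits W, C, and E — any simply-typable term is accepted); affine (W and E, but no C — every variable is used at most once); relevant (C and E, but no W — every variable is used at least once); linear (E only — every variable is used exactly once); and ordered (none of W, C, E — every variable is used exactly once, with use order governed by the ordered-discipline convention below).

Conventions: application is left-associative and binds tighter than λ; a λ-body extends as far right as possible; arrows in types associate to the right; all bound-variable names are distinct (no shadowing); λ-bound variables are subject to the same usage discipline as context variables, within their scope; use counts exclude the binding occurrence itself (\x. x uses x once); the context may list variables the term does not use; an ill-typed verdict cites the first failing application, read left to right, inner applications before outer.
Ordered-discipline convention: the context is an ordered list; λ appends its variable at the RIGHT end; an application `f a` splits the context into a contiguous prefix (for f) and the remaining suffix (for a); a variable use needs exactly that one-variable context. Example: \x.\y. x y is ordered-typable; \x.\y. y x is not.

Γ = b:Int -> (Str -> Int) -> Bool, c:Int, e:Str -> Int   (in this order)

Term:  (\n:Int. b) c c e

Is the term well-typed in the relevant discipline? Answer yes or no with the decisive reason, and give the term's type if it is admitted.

no — needs weakening: n unused
variable uses: b: 1, c: 2, e: 1, n (λ-bound): 0
use order (left to right): b, c, c, e
typing: well-typed — term : Bool
across the five disciplines: ordered ✗; linear ✗; affine ✗; relevant ✗; unrestricted ✓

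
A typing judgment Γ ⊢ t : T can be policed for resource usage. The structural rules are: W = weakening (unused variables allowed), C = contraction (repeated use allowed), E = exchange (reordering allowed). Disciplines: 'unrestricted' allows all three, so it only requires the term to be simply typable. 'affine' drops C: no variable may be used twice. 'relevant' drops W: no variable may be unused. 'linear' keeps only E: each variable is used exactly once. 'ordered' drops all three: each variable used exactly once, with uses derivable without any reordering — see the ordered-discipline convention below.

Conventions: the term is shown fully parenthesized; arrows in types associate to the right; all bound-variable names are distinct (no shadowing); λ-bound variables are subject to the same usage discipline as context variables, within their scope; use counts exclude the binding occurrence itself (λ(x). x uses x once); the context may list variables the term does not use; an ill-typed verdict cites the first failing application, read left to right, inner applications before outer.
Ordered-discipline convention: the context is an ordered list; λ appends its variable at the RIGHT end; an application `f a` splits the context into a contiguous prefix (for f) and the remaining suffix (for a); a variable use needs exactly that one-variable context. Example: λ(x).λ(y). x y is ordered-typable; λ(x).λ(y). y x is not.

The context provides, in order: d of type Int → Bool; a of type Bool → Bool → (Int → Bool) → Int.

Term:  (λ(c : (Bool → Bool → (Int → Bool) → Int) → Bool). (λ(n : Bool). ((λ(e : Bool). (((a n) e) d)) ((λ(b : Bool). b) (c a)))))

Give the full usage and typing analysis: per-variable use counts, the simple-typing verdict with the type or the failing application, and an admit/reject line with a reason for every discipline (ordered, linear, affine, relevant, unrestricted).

variable uses: d ×1; a ×2; c (bound) ×1; n (bound) ×1; e (bound) ×1; b (bound) ×1
order of uses: a, n, e, d, b, c, a
typing: the term checks, with type ((Bool → Bool → (Int → Bool) → Int) → Bool) → Bool → Int
ordered ✗ (uses contraction: a ×2)
linear ✗ (uses contraction: a ×2)
affine ✗ (uses contraction: a ×2)
relevant ✓ (none of d, a, c, n, e, b goes unused)
unrestricted ✓ (typability at ((Bool → Bool → (Int → Bool) → Int) → Bool) → Bool → Int is all that's needed)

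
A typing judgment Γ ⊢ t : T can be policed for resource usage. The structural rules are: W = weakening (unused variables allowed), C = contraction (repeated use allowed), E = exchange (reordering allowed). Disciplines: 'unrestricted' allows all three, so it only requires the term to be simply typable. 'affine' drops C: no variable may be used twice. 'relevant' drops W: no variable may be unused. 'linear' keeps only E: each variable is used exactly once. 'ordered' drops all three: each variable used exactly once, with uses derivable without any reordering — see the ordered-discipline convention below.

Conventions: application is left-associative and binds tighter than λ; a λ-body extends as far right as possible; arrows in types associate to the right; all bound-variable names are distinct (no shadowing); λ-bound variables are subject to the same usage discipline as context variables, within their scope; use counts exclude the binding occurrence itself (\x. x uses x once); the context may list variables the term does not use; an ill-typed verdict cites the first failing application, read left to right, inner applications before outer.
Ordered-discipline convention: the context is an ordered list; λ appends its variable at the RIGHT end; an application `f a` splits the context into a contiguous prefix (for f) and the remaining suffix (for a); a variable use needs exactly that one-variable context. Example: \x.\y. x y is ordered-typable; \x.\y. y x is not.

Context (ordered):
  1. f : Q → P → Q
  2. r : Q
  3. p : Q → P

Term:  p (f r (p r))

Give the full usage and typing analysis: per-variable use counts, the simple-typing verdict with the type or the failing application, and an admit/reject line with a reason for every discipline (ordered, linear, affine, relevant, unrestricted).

usage: f ×1; r ×2; p ×2
left-to-right use order: p, f, r, p, r
typing: well-typed at P
ordered: ✗ — uses contraction: r ×2, p ×2
linear: ✗ — uses contraction: r ×2, p ×2
affine: ✗ — uses contraction: r ×2, p ×2
relevant: ✓ — at least one use each (f, r, p)
unrestricted: ✓ — simply typable at P; W, C, E all held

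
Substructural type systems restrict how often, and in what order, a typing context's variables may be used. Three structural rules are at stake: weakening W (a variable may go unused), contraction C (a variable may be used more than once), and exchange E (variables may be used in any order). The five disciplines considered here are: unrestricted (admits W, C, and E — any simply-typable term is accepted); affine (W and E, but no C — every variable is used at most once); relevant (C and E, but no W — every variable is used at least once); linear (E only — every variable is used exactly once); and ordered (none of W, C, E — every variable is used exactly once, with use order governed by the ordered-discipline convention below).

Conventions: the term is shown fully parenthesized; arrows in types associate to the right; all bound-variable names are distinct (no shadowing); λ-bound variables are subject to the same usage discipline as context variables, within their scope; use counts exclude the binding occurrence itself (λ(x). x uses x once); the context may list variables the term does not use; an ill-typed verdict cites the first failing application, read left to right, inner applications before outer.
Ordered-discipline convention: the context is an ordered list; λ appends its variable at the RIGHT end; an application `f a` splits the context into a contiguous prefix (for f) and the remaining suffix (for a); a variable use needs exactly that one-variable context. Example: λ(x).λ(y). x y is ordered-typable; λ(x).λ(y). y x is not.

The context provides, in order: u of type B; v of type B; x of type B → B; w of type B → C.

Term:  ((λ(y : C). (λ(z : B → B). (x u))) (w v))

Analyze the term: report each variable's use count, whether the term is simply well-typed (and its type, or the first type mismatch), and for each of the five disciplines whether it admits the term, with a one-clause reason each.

usage: u: 1; v: 1; x: 1; w: 1; y (bound): 0; z (bound): 0
order of uses: x, u, w, v
typing: ✓ — (B → B) → B
ordered ✗ (y, z left unused)
linear ✗ (y, z left unused)
affine ✓ (no duplicate uses among u, v, x, w, y, z)
relevant ✗ (y, z left unused)
unrestricted ✓ (simply typable at (B → B) → B; W, C, E all held)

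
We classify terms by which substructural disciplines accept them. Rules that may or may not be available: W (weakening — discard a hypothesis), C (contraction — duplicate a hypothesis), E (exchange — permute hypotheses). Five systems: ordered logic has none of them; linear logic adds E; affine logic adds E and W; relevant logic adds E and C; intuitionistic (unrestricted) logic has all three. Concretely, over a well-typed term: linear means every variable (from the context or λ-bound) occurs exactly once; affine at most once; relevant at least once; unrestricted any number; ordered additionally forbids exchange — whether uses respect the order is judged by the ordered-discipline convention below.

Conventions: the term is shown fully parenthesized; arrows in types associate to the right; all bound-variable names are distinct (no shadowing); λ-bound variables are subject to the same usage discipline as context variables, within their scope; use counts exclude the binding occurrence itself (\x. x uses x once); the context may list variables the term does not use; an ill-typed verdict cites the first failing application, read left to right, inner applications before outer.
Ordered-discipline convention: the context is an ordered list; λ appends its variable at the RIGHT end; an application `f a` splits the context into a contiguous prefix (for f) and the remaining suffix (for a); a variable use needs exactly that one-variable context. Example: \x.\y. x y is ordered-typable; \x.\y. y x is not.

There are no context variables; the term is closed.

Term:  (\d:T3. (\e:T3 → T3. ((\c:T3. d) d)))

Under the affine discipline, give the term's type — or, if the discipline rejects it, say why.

not well-typed under affine — uses contraction: d ×2
use counts: d [bound]: 2; e [bound]: 0; c [bound]: 0
use order (left to right): d, d
typing: ✓ — T3 → (T3 → T3) → T3
all disciplines: ordered ✗, linear ✗, affine ✗, relevant ✗, unrestricted ✓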